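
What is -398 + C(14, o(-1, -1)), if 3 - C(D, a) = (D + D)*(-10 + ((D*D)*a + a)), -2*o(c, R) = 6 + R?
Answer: 13675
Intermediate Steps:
o(c, R) = -3 - R/2 (o(c, R) = -(6 + R)/2 = -3 - R/2)
C(D, a) = 3 - 2*D*(-10 + a + a*D**2) (C(D, a) = 3 - (D + D)*(-10 + ((D*D)*a + a)) = 3 - 2*D*(-10 + (D**2*a + a)) = 3 - 2*D*(-10 + (a*D**2 + a)) = 3 - 2*D*(-10 + (a + a*D**2)) = 3 - 2*D*(-10 + a + a*D**2))
-398 + C(14, o(-1, -1)) = -398 + (3 + 20*14 - 2*14*(-3 - 1/2*(-1)) - 2*(-3 - 1/2*(-1))*14**3) = -398 + (3 + 280 - 2*14*(-3 + 1/2) - 2*(-3 + 1/2)*2744) = -398 + (3 + 280 - 2*14*(-5/2) - 2*(-5/2)*2744) = -398 + (3 + 280 + 70 + 13720) = -398 + 14073 = 13675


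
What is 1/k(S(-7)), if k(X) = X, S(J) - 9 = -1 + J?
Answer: 1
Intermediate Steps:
S(J) = 8 + J (S(J) = 9 + (-1 + J) = 8 + J)
1/k(S(-7)) = 1/(8 - 7) = 1/1 = 1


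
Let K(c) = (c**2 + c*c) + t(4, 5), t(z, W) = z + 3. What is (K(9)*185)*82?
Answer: 2563730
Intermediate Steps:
t(z, W) = 3 + z
K(c) = 7 + 2*c**2 (K(c) = (c**2 + c*c) + (3 + 4) = (c**2 + c**2) + 7 = 2*c**2 + 7 = 7 + 2*c**2)
(K(9)*185)*82 = ((7 + 2*9**2)*185)*82 = ((7 + 2*81)*185)*82 = ((7 + 162)*185)*82 = (169*185)*82 = 31265*82 = 2563730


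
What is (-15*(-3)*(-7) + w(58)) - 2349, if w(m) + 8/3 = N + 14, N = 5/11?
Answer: -87523/33 ≈ -2652.2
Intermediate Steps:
N = 5/11 (N = 5*(1/11) = 5/11 ≈ 0.45455)
w(m) = 389/33 (w(m) = -8/3 + (5/11 + 14) = -8/3 + 159/11 = 389/33)
(-15*(-3)*(-7) + w(58)) - 2349 = (-15*(-3)*(-7) + 389/33) - 2349 = (45*(-7) + 389/33) - 2349 = (-315 + 389/33) - 2349 = -10006/33 - 2349 = -87523/33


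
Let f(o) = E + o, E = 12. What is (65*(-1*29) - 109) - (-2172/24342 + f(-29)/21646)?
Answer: -175100832247/87817822 ≈ -1993.9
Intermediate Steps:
f(o) = 12 + o
(65*(-1*29) - 109) - (-2172/24342 + f(-29)/21646) = (65*(-1*29) - 109) - (-2172/24342 + (12 - 29)/21646) = (65*(-29) - 109) - (-2172*1/24342 - 17*1/21646) = (-1885 - 109) - (-362/4057 - 17/21646) = -1994 - 1*(-7904821/87817822) = -1994 + 7904821/87817822 = -175100832247/87817822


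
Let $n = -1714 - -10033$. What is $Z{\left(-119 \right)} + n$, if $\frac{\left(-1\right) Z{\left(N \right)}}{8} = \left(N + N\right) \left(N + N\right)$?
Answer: $-444833$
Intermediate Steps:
$Z{\left(N \right)} = - 32 N^{2}$ ($Z{\left(N \right)} = - 8 \left(N + N\right) \left(N + N\right) = - 8 \cdot 2 N 2 N = - 8 \cdot 4 N^{2} = - 32 N^{2}$)
$n = 8319$ ($n = -1714 + 10033 = 8319$)
$Z{\left(-119 \right)} + n = - 32 \left(-119\right)^{2} + 8319 = \left(-32\right) 14161 + 8319 = -453152 + 8319 = -444833$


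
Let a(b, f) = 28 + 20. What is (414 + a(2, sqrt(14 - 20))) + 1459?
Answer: 1921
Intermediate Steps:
a(b, f) = 48
(414 + a(2, sqrt(14 - 20))) + 1459 = (414 + 48) + 1459 = 462 + 1459 = 1921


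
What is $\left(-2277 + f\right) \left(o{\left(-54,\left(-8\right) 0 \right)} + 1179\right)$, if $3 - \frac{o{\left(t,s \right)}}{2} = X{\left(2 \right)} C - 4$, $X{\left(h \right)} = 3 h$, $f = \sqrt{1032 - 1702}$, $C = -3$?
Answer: $-2798433 + 1229 i \sqrt{670} \approx -2.7984 \cdot 10^{6} + 31812.0 i$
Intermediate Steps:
$f = i \sqrt{670}$ ($f = \sqrt{-670} = i \sqrt{670} \approx 25.884 i$)
$o{\left(t,s \right)} = 50$ ($o{\left(t,s \right)} = 6 - 2 \left(3 \cdot 2 \left(-3\right) - 4\right) = 6 - 2 \left(6 \left(-3\right) - 4\right) = 6 - 2 \left(-18 - 4\right) = 6 - -44 = 6 + 44 = 50$)
$\left(-2277 + f\right) \left(o{\left(-54,\left(-8\right) 0 \right)} + 1179\right) = \left(-2277 + i \sqrt{670}\right) \left(50 + 1179\right) = \left(-2277 + i \sqrt{670}\right) 1229 = -2798433 + 1229 i \sqrt{670}$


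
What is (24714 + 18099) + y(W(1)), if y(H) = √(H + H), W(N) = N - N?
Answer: 42813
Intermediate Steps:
W(N) = 0
y(H) = √2*√H (y(H) = √(2*H) = √2*√H)
(24714 + 18099) + y(W(1)) = (24714 + 18099) + √2*√0 = 42813 + √2*0 = 42813 + 0 = 42813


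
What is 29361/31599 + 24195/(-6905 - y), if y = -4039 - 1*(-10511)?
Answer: -41308412/46966647 ≈ -0.87953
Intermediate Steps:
y = 6472 (y = -4039 + 10511 = 6472)
29361/31599 + 24195/(-6905 - y) = 29361/31599 + 24195/(-6905 - 1*6472) = 29361*(1/31599) + 24195/(-6905 - 6472) = 9787/10533 + 24195/(-13377) = 9787/10533 + 24195*(-1/13377) = 9787/10533 - 8065/4459 = -41308412/46966647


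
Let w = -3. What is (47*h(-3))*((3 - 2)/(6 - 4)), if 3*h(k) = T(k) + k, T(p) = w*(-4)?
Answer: 141/2 ≈ 70.500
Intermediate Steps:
T(p) = 12 (T(p) = -3*(-4) = 12)
h(k) = 4 + k/3 (h(k) = (12 + k)/3 = 4 + k/3)
(47*h(-3))*((3 - 2)/(6 - 4)) = (47*(4 + (⅓)*(-3)))*((3 - 2)/(6 - 4)) = (47*(4 - 1))*(1/2) = (47*3)*((½)*1) = 141*(½) = 141/2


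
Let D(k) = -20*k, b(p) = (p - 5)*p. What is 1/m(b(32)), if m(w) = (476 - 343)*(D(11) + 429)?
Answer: 1/27797 ≈ 3.5975e-5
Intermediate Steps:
b(p) = p*(-5 + p) (b(p) = (-5 + p)*p = p*(-5 + p))
m(w) = 27797 (m(w) = (476 - 343)*(-20*11 + 429) = 133*(-220 + 429) = 133*209 = 27797)
1/m(b(32)) = 1/27797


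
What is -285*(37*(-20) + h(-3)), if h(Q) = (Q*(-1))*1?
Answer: 210045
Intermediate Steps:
h(Q) = -Q (h(Q) = -Q*1 = -Q)
-285*(37*(-20) + h(-3)) = -285*(37*(-20) - 1*(-3)) = -285*(-740 + 3) = -285*(-737) = 210045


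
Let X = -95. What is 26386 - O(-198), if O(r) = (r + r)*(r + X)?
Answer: -89642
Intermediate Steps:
O(r) = 2*r*(-95 + r) (O(r) = (r + r)*(r - 95) = (2*r)*(-95 + r) = 2*r*(-95 + r))
26386 - O(-198) = 26386 - 2*(-198)*(-95 - 198) = 26386 - 2*(-198)*(-293) = 26386 - 1*116028 = 26386 - 116028 = -89642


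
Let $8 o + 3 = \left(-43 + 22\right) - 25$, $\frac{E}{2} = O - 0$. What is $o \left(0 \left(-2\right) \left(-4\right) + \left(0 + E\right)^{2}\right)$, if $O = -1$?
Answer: $- \frac{49}{2} \approx -24.5$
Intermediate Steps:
$E = -2$ ($E = 2 \left(-1 - 0\right) = 2 \left(-1 + 0\right) = 2 \left(-1\right) = -2$)
$o = - \frac{49}{8}$ ($o = - \frac{3}{8} + \frac{\left(-43 + 22\right) - 25}{8} = - \frac{3}{8} + \frac{-21 - 25}{8} = - \frac{3}{8} + \frac{1}{8} \left(-46\right) = - \frac{3}{8} - \frac{23}{4} = - \frac{49}{8} \approx -6.125$)
$o \left(0 \left(-2\right) \left(-4\right) + \left(0 + E\right)^{2}\right) = - \frac{49 \left(0 \left(-2\right) \left(-4\right) + \left(0 - 2\right)^{2}\right)}{8} = - \frac{49 \left(0 \left(-4\right) + \left(-2\right)^{2}\right)}{8} = - \frac{49 \left(0 + 4\right)}{8} = \left(- \frac{49}{8}\right) 4 = - \frac{49}{2}$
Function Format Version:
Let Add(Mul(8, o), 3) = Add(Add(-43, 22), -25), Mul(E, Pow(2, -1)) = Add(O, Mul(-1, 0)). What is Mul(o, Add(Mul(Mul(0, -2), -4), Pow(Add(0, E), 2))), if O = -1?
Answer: Rational(-49, 2) ≈ -24.500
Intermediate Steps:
E = -2 (E = Mul(2, Add(-1, Mul(-1, 0))) = Mul(2, Add(-1, 0)) = Mul(2, -1) = -2)
o = Rational(-49, 8) (o = Add(Rational(-3, 8), Mul(Rational(1, 8), Add(Add(-43, 22), -25))) = Add(Rational(-3, 8), Mul(Rational(1, 8), Add(-21, -25))) = Add(Rational(-3, 8), Mul(Rational(1, 8), -46)) = Add(Rational(-3, 8), Rational(-23, 4)) = Rational(-49, 8) ≈ -6.1250)
Mul(o, Add(Mul(Mul(0, -2), -4), Pow(Add(0, E), 2))) = Mul(Rational(-49, 8), Add(Mul(Mul(0, -2), -4), Pow(Add(0, -2), 2))) = Mul(Rational(-49, 8), Add(Mul(0, -4), Pow(-2, 2))) = Mul(Rational(-49, 8), Add(0, 4)) = Mul(Rational(-49, 8), 4) = Rational(-49, 2)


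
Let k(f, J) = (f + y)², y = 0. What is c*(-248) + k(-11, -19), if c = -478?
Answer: 118665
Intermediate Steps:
k(f, J) = f² (k(f, J) = (f + 0)² = f²)
c*(-248) + k(-11, -19) = -478*(-248) + (-11)² = 118544 + 121 = 118665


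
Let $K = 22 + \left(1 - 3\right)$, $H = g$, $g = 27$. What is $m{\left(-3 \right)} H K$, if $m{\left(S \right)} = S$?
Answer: $-1620$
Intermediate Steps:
$H = 27$
$K = 20$ ($K = 22 + \left(1 - 3\right) = 22 - 2 = 20$)
$m{\left(-3 \right)} H K = \left(-3\right) 27 \cdot 20 = \left(-81\right) 20 = -1620$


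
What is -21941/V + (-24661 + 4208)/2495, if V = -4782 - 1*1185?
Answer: -67300256/14887665 ≈ -4.5205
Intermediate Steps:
V = -5967 (V = -4782 - 1185 = -5967)
-21941/V + (-24661 + 4208)/2495 = -21941/(-5967) + (-24661 + 4208)/2495 = -21941*(-1/5967) - 20453*1/2495 = 21941/5967 - 20453/2495 = -67300256/14887665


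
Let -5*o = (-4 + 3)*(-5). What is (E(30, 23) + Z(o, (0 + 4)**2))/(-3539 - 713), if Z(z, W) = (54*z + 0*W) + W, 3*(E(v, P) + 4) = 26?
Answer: 25/3189 ≈ 0.0078394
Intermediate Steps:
o = -1 (o = -(-4 + 3)*(-5)/5 = -(-1)*(-5)/5 = -1/5*5 = -1)
E(v, P) = 14/3 (E(v, P) = -4 + (1/3)*26 = -4 + 26/3 = 14/3)
Z(z, W) = W + 54*z (Z(z, W) = (54*z + 0) + W = 54*z + W = W + 54*z)
(E(30, 23) + Z(o, (0 + 4)**2))/(-3539 - 713) = (14/3 + ((0 + 4)**2 + 54*(-1)))/(-3539 - 713) = (14/3 + (4**2 - 54))/(-4252) = (14/3 + (16 - 54))*(-1/4252) = (14/3 - 38)*(-1/4252) = -100/3*(-1/4252) = 25/3189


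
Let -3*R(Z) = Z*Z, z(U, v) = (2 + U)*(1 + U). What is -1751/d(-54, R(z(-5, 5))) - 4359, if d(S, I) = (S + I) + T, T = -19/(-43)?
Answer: -18960460/4367 ≈ -4341.8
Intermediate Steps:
z(U, v) = (1 + U)*(2 + U)
R(Z) = -Z²/3 (R(Z) = -Z*Z/3 = -Z²/3)
T = 19/43 (T = -19*(-1/43) = 19/43 ≈ 0.44186)
d(S, I) = 19/43 + I + S (d(S, I) = (S + I) + 19/43 = (I + S) + 19/43 = 19/43 + I + S)
-1751/d(-54, R(z(-5, 5))) - 4359 = -1751/(19/43 - (2 + (-5)² + 3*(-5))²/3 - 54) - 4359 = -1751/(19/43 - (2 + 25 - 15)²/3 - 54) - 4359 = -1751/(19/43 - ⅓*12² - 54) - 4359 = -1751/(19/43 - ⅓*144 - 54) - 4359 = -1751/(19/43 - 48 - 54) - 4359 = -1751/(-4367/43) - 4359 = -1751*(-43/4367) - 4359 = 75293/4367 - 4359 = -18960460/4367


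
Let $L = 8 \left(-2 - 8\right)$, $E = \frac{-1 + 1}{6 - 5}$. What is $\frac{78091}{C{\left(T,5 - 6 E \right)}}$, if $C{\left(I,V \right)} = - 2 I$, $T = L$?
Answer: $\frac{78091}{160} \approx 488.07$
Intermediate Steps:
$E = 0$ ($E = \frac{0}{1} = 0 \cdot 1 = 0$)
$L = -80$ ($L = 8 \left(-10\right) = -80$)
$T = -80$
$\frac{78091}{C{\left(T,5 - 6 E \right)}} = \frac{78091}{\left(-2\right) \left(-80\right)} = \frac{78091}{160}$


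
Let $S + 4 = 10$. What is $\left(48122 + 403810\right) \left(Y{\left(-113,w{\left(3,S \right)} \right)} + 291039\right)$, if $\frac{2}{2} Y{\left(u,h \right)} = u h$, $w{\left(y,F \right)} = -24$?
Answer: $132755476932$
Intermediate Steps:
$S = 6$ ($S = -4 + 10 = 6$)
$Y{\left(u,h \right)} = h u$ ($Y{\left(u,h \right)} = u h = h u$)
$\left(48122 + 403810\right) \left(Y{\left(-113,w{\left(3,S \right)} \right)} + 291039\right) = \left(48122 + 403810\right) \left(\left(-24\right) \left(-113\right) + 291039\right) = 451932 \left(2712 + 291039\right) = 451932 \cdot 293751 = 132755476932$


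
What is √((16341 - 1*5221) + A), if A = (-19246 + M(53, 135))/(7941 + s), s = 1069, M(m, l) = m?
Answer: 3*√347001070/530 ≈ 105.44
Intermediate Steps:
A = -1129/530 (A = (-19246 + 53)/(7941 + 1069) = -19193/9010 = -19193*1/9010 = -1129/530 ≈ -2.1302)
√((16341 - 1*5221) + A) = √((16341 - 1*5221) - 1129/530) = √((16341 - 5221) - 1129/530) = √(11120 - 1129/530) = √(5892471/530) = 3*√347001070/530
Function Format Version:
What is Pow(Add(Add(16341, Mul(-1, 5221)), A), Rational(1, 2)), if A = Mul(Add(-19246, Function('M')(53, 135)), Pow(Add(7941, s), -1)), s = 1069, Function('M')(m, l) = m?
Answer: Mul(Rational(3, 530), Pow(347001070, Rational(1, 2))) ≈ 105.44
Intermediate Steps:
A = Rational(-1129, 530) (A = Mul(Add(-19246, 53), Pow(Add(7941, 1069), -1)) = Mul(-19193, Pow(9010, -1)) = Mul(-19193, Rational(1, 9010)) = Rational(-1129, 530) ≈ -2.1302)
Pow(Add(Add(16341, Mul(-1, 5221)), A), Rational(1, 2)) = Pow(Add(Add(16341, Mul(-1, 5221)), Rational(-1129, 530)), Rational(1, 2)) = Pow(Add(Add(16341, -5221), Rational(-1129, 530)), Rational(1, 2)) = Pow(Add(11120, Rational(-1129, 530)), Rational(1, 2)) = Pow(Rational(5892471, 530), Rational(1, 2)) = Mul(Rational(3, 530), Pow(347001070, Rational(1, 2)))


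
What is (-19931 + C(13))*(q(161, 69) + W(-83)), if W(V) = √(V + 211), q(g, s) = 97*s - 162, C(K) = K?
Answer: -130084458 - 159344*√2 ≈ -1.3031e+8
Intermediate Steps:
q(g, s) = -162 + 97*s
W(V) = √(211 + V)
(-19931 + C(13))*(q(161, 69) + W(-83)) = (-19931 + 13)*((-162 + 97*69) + √(211 - 83)) = -19918*((-162 + 6693) + √128) = -19918*(6531 + 8*√2) = -130084458 - 159344*√2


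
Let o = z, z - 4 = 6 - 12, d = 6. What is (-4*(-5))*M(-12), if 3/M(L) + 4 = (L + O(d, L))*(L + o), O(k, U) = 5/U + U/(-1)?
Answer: 360/11 ≈ 32.727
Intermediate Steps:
z = -2 (z = 4 + (6 - 12) = 4 - 6 = -2)
o = -2
O(k, U) = -U + 5/U (O(k, U) = 5/U + U*(-1) = 5/U - U = -U + 5/U)
M(L) = 3/(-4 + 5*(-2 + L)/L) (M(L) = 3/(-4 + (L + (-L + 5/L))*(L - 2)) = 3/(-4 + (5/L)*(-2 + L)) = 3/(-4 + 5*(-2 + L)/L))
(-4*(-5))*M(-12) = (-4*(-5))*(3*(-12)/(-10 - 12)) = 20*(3*(-12)/(-22)) = 20*(3*(-12)*(-1/22)) = 20*(18/11) = 360/11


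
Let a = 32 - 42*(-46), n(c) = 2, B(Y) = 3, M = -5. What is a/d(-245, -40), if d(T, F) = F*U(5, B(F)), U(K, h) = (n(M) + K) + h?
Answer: -491/100 ≈ -4.9100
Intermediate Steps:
U(K, h) = 2 + K + h (U(K, h) = (2 + K) + h = 2 + K + h)
d(T, F) = 10*F (d(T, F) = F*(2 + 5 + 3) = F*10 = 10*F)
a = 1964 (a = 32 + 1932 = 1964)
a/d(-245, -40) = 1964/((10*(-40))) = 1964/(-400) = 1964*(-1/400) = -491/100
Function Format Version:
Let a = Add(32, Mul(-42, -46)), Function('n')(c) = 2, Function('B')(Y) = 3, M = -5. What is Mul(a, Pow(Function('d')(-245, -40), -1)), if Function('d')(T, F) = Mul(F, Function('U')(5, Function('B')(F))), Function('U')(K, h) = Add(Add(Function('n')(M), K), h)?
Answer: Rational(-491, 100) ≈ -4.9100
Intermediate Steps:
Function('U')(K, h) = Add(2, K, h) (Function('U')(K, h) = Add(Add(2, K), h) = Add(2, K, h))
Function('d')(T, F) = Mul(10, F) (Function('d')(T, F) = Mul(F, Add(2, 5, 3)) = Mul(F, 10) = Mul(10, F))
a = 1964 (a = Add(32, 1932) = 1964)
Mul(a, Pow(Function('d')(-245, -40), -1)) = Mul(1964, Pow(Mul(10, -40), -1)) = Mul(1964, Pow(-400, -1)) = Mul(1964, Rational(-1, 400)) = Rational(-491, 100)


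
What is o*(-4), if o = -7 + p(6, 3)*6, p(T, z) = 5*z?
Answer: -332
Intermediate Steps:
o = 83 (o = -7 + (5*3)*6 = -7 + 15*6 = -7 + 90 = 83)
o*(-4) = 83*(-4) = -332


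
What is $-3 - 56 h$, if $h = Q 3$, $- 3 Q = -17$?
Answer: $-955$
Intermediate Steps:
$Q = \frac{17}{3}$ ($Q = \left(- \frac{1}{3}\right) \left(-17\right) = \frac{17}{3} \approx 5.6667$)
$h = 17$ ($h = \frac{17}{3} \cdot 3 = 17$)
$-3 - 56 h = -3 - 952 = -955$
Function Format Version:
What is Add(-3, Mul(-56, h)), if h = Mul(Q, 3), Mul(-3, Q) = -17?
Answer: -955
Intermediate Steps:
Q = Rational(17, 3) (Q = Mul(Rational(-1, 3), -17) = Rational(17, 3) ≈ 5.6667)
h = 17 (h = Mul(Rational(17, 3), 3) = 17)
Add(-3, Mul(-56, h)) = Add(-3, Mul(-56, 17)) = Add(-3, -952) = -955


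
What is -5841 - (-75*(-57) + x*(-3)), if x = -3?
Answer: -10125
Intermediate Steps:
-5841 - (-75*(-57) + x*(-3)) = -5841 - (-75*(-57) - 3*(-3)) = -5841 - (4275 + 9) = -5841 - 1*4284 = -5841 - 4284 = -10125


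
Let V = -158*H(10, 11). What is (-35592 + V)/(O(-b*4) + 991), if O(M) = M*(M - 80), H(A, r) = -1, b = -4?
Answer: 35434/33 ≈ 1073.8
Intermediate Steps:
V = 158 (V = -158*(-1) = 158)
O(M) = M*(-80 + M)
(-35592 + V)/(O(-b*4) + 991) = (-35592 + 158)/((-1*(-4)*4)*(-80 - 1*(-4)*4) + 991) = -35434/((4*4)*(-80 + 4*4) + 991) = -35434/(16*(-80 + 16) + 991) = -35434/(16*(-64) + 991) = -35434/(-1024 + 991) = -35434/(-33) = -35434*(-1/33) = 35434/33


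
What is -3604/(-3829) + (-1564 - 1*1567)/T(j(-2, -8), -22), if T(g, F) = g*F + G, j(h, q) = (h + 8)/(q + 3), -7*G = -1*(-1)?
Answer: -416288889/3518851 ≈ -118.30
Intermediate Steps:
G = -1/7 (G = -(-1)*(-1)/7 = -1/7*1 = -1/7 ≈ -0.14286)
j(h, q) = (8 + h)/(3 + q)
T(g, F) = -1/7 + F*g (T(g, F) = g*F - 1/7 = F*g - 1/7 = -1/7 + F*g)
-3604/(-3829) + (-1564 - 1*1567)/T(j(-2, -8), -22) = -3604/(-3829) + (-1564 - 1*1567)/(-1/7 - 22*(8 - 2)/(3 - 8)) = -3604*(-1/3829) + (-1564 - 1567)/(-1/7 - 22*6/(-5)) = 3604/3829 - 3131/(-1/7 - (-22)*6/5) = 3604/3829 - 3131/(-1/7 - 22*(-6/5)) = 3604/3829 - 3131/(-1/7 + 132/5) = 3604/3829 - 3131/919/35 = 3604/3829 - 3131*35/919 = 3604/3829 - 109585/919 = -416288889/3518851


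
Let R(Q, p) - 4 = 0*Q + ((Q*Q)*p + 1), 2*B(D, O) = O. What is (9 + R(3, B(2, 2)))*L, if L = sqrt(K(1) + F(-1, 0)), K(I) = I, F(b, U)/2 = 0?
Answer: 23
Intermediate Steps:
F(b, U) = 0 (F(b, U) = 2*0 = 0)
B(D, O) = O/2
R(Q, p) = 5 + p*Q**2 (R(Q, p) = 4 + (0*Q + ((Q*Q)*p + 1)) = 4 + (0 + (Q**2*p + 1)) = 4 + (0 + (p*Q**2 + 1)) = 4 + (0 + (1 + p*Q**2)) = 4 + (1 + p*Q**2) = 5 + p*Q**2)
L = 1 (L = sqrt(1 + 0) = sqrt(1) = 1)
(9 + R(3, B(2, 2)))*L = (9 + (5 + ((1/2)*2)*3**2))*1 = (9 + (5 + 1*9))*1 = (9 + (5 + 9))*1 = (9 + 14)*1 = 23*1 = 23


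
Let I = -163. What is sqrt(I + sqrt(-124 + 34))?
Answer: sqrt(-163 + 3*I*sqrt(10)) ≈ 0.37138 + 12.773*I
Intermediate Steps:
sqrt(I + sqrt(-124 + 34)) = sqrt(-163 + sqrt(-124 + 34)) = sqrt(-163 + sqrt(-90)) = sqrt(-163 + 3*I*sqrt(10))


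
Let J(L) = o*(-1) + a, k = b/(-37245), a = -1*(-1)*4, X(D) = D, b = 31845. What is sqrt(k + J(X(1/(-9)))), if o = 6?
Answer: I*sqrt(17601987)/2483 ≈ 1.6897*I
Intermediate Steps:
a = 4 (a = 1*4 = 4)
k = -2123/2483 (k = 31845/(-37245) = 31845*(-1/37245) = -2123/2483 ≈ -0.85501)
J(L) = -2 (J(L) = 6*(-1) + 4 = -6 + 4 = -2)
sqrt(k + J(X(1/(-9)))) = sqrt(-2123/2483 - 2) = sqrt(-7089/2483) = I*sqrt(17601987)/2483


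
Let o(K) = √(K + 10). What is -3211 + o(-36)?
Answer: -3211 + I*√26 ≈ -3211.0 + 5.099*I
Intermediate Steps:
o(K) = √(10 + K)
-3211 + o(-36) = -3211 + √(10 - 36) = -3211 + √(-26) = -3211 + I*√26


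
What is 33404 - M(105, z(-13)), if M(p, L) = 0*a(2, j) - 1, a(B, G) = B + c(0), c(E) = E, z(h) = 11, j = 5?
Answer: 33405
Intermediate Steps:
a(B, G) = B (a(B, G) = B + 0 = B)
M(p, L) = -1 (M(p, L) = 0*2 - 1 = 0 - 1 = -1)
33404 - M(105, z(-13)) = 33404 - 1*(-1) = 33404 + 1 = 33405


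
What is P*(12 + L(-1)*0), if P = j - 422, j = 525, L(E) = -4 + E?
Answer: 1236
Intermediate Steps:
P = 103 (P = 525 - 422 = 103)
P*(12 + L(-1)*0) = 103*(12 + (-4 - 1)*0) = 103*(12 - 5*0) = 103*(12 + 0) = 103*12 = 1236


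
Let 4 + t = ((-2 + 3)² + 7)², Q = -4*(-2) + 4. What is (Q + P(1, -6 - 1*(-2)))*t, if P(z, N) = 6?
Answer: 1080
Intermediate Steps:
Q = 12 (Q = 8 + 4 = 12)
t = 60 (t = -4 + ((-2 + 3)² + 7)² = -4 + (1² + 7)² = -4 + (1 + 7)² = -4 + 8² = -4 + 64 = 60)
(Q + P(1, -6 - 1*(-2)))*t = (12 + 6)*60 = 18*60 = 1080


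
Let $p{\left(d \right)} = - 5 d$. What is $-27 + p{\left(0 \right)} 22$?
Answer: $-27$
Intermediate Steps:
$-27 + p{\left(0 \right)} 22 = -27 + \left(-5\right) 0 \cdot 22 = -27 + 0 \cdot 22 = -27 + 0 = -27$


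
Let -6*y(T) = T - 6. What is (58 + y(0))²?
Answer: 3481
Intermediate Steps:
y(T) = 1 - T/6 (y(T) = -(T - 6)/6 = -(-6 + T)/6 = 1 - T/6)
(58 + y(0))² = (58 + (1 - ⅙*0))² = (58 + (1 + 0))² = (58 + 1)² = 59² = 3481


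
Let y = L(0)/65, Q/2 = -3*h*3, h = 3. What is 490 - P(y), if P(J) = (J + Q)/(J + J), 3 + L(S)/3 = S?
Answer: 589/2 ≈ 294.50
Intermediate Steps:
L(S) = -9 + 3*S
Q = -54 (Q = 2*(-3*3*3) = 2*(-9*3) = 2*(-27) = -54)
y = -9/65 (y = (-9 + 3*0)/65 = (-9 + 0)*(1/65) = -9*1/65 = -9/65 ≈ -0.13846)
P(J) = (-54 + J)/(2*J) (P(J) = (J - 54)/(J + J) = (-54 + J)/((2*J)) = (-54 + J)*(1/(2*J)) = (-54 + J)/(2*J))
490 - P(y) = 490 - (-54 - 9/65)/(2*(-9/65)) = 490 - (-65)*(-3519)/(2*9*65) = 490 - 1*391/2 = 490 - 391/2 = 589/2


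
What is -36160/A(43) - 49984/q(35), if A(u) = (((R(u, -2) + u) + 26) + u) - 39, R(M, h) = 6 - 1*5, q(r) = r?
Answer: -2482208/1295 ≈ -1916.8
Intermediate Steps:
R(M, h) = 1 (R(M, h) = 6 - 5 = 1)
A(u) = -12 + 2*u (A(u) = (((1 + u) + 26) + u) - 39 = ((27 + u) + u) - 39 = (27 + 2*u) - 39 = -12 + 2*u)
-36160/A(43) - 49984/q(35) = -36160/(-12 + 2*43) - 49984/35 = -36160/(-12 + 86) - 49984*1/35 = -36160/74 - 49984/35 = -36160*1/74 - 49984/35 = -18080/37 - 49984/35 = -2482208/1295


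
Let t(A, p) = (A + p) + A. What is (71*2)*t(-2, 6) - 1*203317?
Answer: -203033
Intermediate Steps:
t(A, p) = p + 2*A
(71*2)*t(-2, 6) - 1*203317 = (71*2)*(6 + 2*(-2)) - 1*203317 = 142*(6 - 4) - 203317 = 142*2 - 203317 = 284 - 203317 = -203033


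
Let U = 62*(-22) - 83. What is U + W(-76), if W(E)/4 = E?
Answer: -1751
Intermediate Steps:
W(E) = 4*E
U = -1447 (U = -1364 - 83 = -1447)
U + W(-76) = -1447 + 4*(-76) = -1447 - 304 = -1751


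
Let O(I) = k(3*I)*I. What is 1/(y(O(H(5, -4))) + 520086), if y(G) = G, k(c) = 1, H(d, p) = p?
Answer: 1/520082 ≈ 1.9228e-6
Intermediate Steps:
O(I) = I (O(I) = 1*I = I)
1/(y(O(H(5, -4))) + 520086) = 1/(-4 + 520086) = 1/520082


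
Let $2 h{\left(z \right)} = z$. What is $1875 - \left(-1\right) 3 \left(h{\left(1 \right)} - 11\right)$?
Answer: $\frac{3687}{2} \approx 1843.5$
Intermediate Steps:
$h{\left(z \right)} = \frac{z}{2}$
$1875 - \left(-1\right) 3 \left(h{\left(1 \right)} - 11\right) = 1875 - \left(-1\right) 3 \left(\frac{1}{2} \cdot 1 - 11\right) = 1875 - - 3 \left(\frac{1}{2} - 11\right) = 1875 - \left(-3\right) \left(- \frac{21}{2}\right) = 1875 - \frac{63}{2} = \frac{3687}{2}$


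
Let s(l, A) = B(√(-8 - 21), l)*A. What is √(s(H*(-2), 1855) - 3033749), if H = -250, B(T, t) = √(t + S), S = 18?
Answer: √(-3033749 + 1855*√518) ≈ 1729.6*I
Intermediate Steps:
B(T, t) = √(18 + t) (B(T, t) = √(t + 18) = √(18 + t))
s(l, A) = A*√(18 + l) (s(l, A) = √(18 + l)*A = A*√(18 + l))
√(s(H*(-2), 1855) - 3033749) = √(1855*√(18 - 250*(-2)) - 3033749) = √(1855*√(18 + 500) - 3033749) = √(1855*√518 - 3033749) = √(-3033749 + 1855*√518)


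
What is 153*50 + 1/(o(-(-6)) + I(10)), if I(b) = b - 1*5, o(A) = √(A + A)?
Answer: 99455/13 - 2*√3/13 ≈ 7650.1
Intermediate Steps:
o(A) = √2*√A (o(A) = √(2*A) = √2*√A)
I(b) = -5 + b (I(b) = b - 5 = -5 + b)
153*50 + 1/(o(-(-6)) + I(10)) = 153*50 + 1/(√2*√(-(-6)) + (-5 + 10)) = 7650 + 1/(√2*√(-3*(-2)) + 5) = 7650 + 1/(√2*√6 + 5) = 7650 + 1/(2*√3 + 5) = 7650 + 1/(5 + 2*√3)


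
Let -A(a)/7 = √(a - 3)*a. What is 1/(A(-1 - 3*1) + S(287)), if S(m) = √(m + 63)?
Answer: √7/(7*(5*√2 + 28*I)) ≈ 0.0032046 - 0.012689*I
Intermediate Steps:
S(m) = √(63 + m)
A(a) = -7*a*√(-3 + a) (A(a) = -7*√(a - 3)*a = -7*√(-3 + a)*a = -7*a*√(-3 + a))
1/(A(-1 - 3*1) + S(287)) = 1/(-7*(-1 - 3*1)*√(-3 + (-1 - 3*1)) + √(63 + 287)) = 1/(-7*(-1 - 3)*√(-3 + (-1 - 3)) + √350) = 1/(-7*(-4)*√(-3 - 4) + 5*√14) = 1/(-7*(-4)*√(-7) + 5*√14) = 1/(-7*(-4)*I*√7 + 5*√14) = 1/(28*I*√7 + 5*√14) = 1/(5*√14 + 28*I*√7)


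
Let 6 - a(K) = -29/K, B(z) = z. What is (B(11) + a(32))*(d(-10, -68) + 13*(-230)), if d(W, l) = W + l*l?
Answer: 116319/4 ≈ 29080.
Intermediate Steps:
d(W, l) = W + l²
a(K) = 6 + 29/K (a(K) = 6 - (-29)/K = 6 + 29/K)
(B(11) + a(32))*(d(-10, -68) + 13*(-230)) = (11 + (6 + 29/32))*((-10 + (-68)²) + 13*(-230)) = (11 + (6 + 29*(1/32)))*((-10 + 4624) - 2990) = (11 + (6 + 29/32))*(4614 - 2990) = (11 + 221/32)*1624 = (573/32)*1624 = 116319/4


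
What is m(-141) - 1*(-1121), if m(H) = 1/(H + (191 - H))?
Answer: 214112/191 ≈ 1121.0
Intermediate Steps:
m(H) = 1/191
m(-141) - 1*(-1121) = 1/191 - 1*(-1121) = 1/191 + 1121 = 214112/191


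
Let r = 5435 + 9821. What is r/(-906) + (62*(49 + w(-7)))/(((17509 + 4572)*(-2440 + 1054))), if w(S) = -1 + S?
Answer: -38908415429/2310622083 ≈ -16.839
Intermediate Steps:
r = 15256
r/(-906) + (62*(49 + w(-7)))/(((17509 + 4572)*(-2440 + 1054))) = 15256/(-906) + (62*(49 + (-1 - 7)))/(((17509 + 4572)*(-2440 + 1054))) = 15256*(-1/906) + (62*(49 - 8))/((22081*(-1386))) = -7628/453 + (62*41)/(-30604266) = -7628/453 + 2542*(-1/30604266) = -7628/453 - 1271/15302133 = -38908415429/2310622083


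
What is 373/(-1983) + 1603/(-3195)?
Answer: -1456828/2111895 ≈ -0.68982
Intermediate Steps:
373/(-1983) + 1603/(-3195) = 373*(-1/1983) + 1603*(-1/3195) = -373/1983 - 1603/3195 = -1456828/2111895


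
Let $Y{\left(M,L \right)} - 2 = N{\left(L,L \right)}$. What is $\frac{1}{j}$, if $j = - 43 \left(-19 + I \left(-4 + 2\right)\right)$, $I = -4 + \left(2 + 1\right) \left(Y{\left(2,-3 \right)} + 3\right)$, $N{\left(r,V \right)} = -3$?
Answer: $\frac{1}{989} \approx 0.0010111$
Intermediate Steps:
$Y{\left(M,L \right)} = -1$ ($Y{\left(M,L \right)} = 2 - 3 = -1$)
$I = 2$ ($I = -4 + \left(2 + 1\right) \left(-1 + 3\right) = -4 + 3 \cdot 2 = -4 + 6 = 2$)
$j = 989$ ($j = - 43 \left(-19 + 2 \left(-4 + 2\right)\right) = - 43 \left(-19 + 2 \left(-2\right)\right) = - 43 \left(-19 - 4\right) = \left(-43\right) \left(-23\right) = 989$)
$\frac{1}{j} = \frac{1}{989}$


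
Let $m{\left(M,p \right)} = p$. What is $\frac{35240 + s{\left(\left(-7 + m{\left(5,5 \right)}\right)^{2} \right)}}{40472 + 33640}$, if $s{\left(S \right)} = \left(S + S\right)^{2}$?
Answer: $\frac{1471}{3088} \approx 0.47636$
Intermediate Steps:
$s{\left(S \right)} = 4 S^{2}$ ($s{\left(S \right)} = \left(2 S\right)^{2} = 4 S^{2}$)
$\frac{35240 + s{\left(\left(-7 + m{\left(5,5 \right)}\right)^{2} \right)}}{40472 + 33640} = \frac{35240 + 4 \left(\left(-7 + 5\right)^{2}\right)^{2}}{40472 + 33640} = \frac{35240 + 4 \left(\left(-2\right)^{2}\right)^{2}}{74112} = \left(35240 + 4 \cdot 4^{2}\right) \frac{1}{74112} = \left(35240 + 4 \cdot 16\right) \frac{1}{74112} = \left(35240 + 64\right) \frac{1}{74112} = 35304 \cdot \frac{1}{74112} = \frac{1471}{3088}$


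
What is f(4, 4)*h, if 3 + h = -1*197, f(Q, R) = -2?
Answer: 400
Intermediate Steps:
h = -200 (h = -3 - 1*197 = -3 - 197 = -200)
f(4, 4)*h = -2*(-200) = 400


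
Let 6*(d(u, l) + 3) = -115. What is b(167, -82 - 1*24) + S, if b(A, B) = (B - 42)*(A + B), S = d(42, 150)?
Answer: -54301/6 ≈ -9050.2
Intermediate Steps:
d(u, l) = -133/6 (d(u, l) = -3 + (1/6)*(-115) = -3 - 115/6 = -133/6)
S = -133/6 ≈ -22.167
b(A, B) = (-42 + B)*(A + B)
b(167, -82 - 1*24) + S = ((-82 - 1*24)**2 - 42*167 - 42*(-82 - 1*24) + 167*(-82 - 1*24)) - 133/6 = ((-82 - 24)**2 - 7014 - 42*(-82 - 24) + 167*(-82 - 24)) - 133/6 = ((-106)**2 - 7014 - 42*(-106) + 167*(-106)) - 133/6 = (11236 - 7014 + 4452 - 17702) - 133/6 = -9028 - 133/6 = -54301/6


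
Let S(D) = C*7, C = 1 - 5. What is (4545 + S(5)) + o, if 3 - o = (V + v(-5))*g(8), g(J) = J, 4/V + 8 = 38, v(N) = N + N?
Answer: 68984/15 ≈ 4598.9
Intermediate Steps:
v(N) = 2*N
V = 2/15 (V = 4/(-8 + 38) = 4/30 = 4*(1/30) = 2/15 ≈ 0.13333)
C = -4
o = 1229/15 (o = 3 - (2/15 + 2*(-5))*8 = 3 - (2/15 - 10)*8 = 3 - (-148)*8/15 = 3 - 1*(-1184/15) = 3 + 1184/15 = 1229/15 ≈ 81.933)
S(D) = -28 (S(D) = -4*7 = -28)
(4545 + S(5)) + o = (4545 - 28) + 1229/15 = 4517 + 1229/15 = 68984/15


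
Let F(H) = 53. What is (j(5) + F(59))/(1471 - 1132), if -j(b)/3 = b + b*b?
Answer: -37/339 ≈ -0.10914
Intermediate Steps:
j(b) = -3*b - 3*b² (j(b) = -3*(b + b*b) = -3*(b + b²) = -3*b - 3*b²)
(j(5) + F(59))/(1471 - 1132) = (-3*5*(1 + 5) + 53)/(1471 - 1132) = (-3*5*6 + 53)/339 = (-90 + 53)*(1/339) = -37*1/339 = -37/339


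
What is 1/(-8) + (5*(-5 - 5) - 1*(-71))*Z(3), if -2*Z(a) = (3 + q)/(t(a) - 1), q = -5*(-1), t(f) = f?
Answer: -337/8 ≈ -42.125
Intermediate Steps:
q = 5
Z(a) = -4/(-1 + a) (Z(a) = -(3 + 5)/(2*(a - 1)) = -4/(-1 + a))
1/(-8) + (5*(-5 - 5) - 1*(-71))*Z(3) = 1/(-8) + (5*(-5 - 5) - 1*(-71))*(-4/(-1 + 3)) = -⅛ + (5*(-10) + 71)*(-4/2) = -⅛ + (-50 + 71)*(-4*½) = -⅛ + 21*(-2) = -⅛ - 42 = -337/8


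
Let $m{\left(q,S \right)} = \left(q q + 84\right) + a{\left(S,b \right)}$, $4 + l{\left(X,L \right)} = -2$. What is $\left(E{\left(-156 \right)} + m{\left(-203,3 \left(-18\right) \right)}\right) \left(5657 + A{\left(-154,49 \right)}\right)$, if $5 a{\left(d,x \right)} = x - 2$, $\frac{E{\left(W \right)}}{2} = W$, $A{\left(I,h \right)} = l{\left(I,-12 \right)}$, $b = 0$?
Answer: $\frac{1157906853}{5} \approx 2.3158 \cdot 10^{8}$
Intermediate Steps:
$l{\left(X,L \right)} = -6$ ($l{\left(X,L \right)} = -4 - 2 = -6$)
$A{\left(I,h \right)} = -6$
$E{\left(W \right)} = 2 W$
$a{\left(d,x \right)} = - \frac{2}{5} + \frac{x}{5}$ ($a{\left(d,x \right)} = \frac{x - 2}{5} = \frac{-2 + x}{5} = - \frac{2}{5} + \frac{x}{5}$)
$m{\left(q,S \right)} = \frac{418}{5} + q^{2}$ ($m{\left(q,S \right)} = \left(q q + 84\right) + \left(- \frac{2}{5} + \frac{1}{5} \cdot 0\right) = \left(q^{2} + 84\right) + \left(- \frac{2}{5} + 0\right) = \left(84 + q^{2}\right) - \frac{2}{5} = \frac{418}{5} + q^{2}$)
$\left(E{\left(-156 \right)} + m{\left(-203,3 \left(-18\right) \right)}\right) \left(5657 + A{\left(-154,49 \right)}\right) = \left(2 \left(-156\right) + \left(\frac{418}{5} + \left(-203\right)^{2}\right)\right) \left(5657 - 6\right) = \left(-312 + \left(\frac{418}{5} + 41209\right)\right) 5651 = \left(-312 + \frac{206463}{5}\right) 5651 = \frac{204903}{5} \cdot 5651 = \frac{1157906853}{5}$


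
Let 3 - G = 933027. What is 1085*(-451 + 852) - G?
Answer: 1368109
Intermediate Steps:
G = -933024 (G = 3 - 1*933027 = 3 - 933027 = -933024)
1085*(-451 + 852) - G = 1085*(-451 + 852) - 1*(-933024) = 1085*401 + 933024 = 435085 + 933024 = 1368109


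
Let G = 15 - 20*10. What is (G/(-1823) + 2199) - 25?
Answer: 3963387/1823 ≈ 2174.1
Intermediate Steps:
G = -185 (G = 15 - 200 = -185)
(G/(-1823) + 2199) - 25 = (-185/(-1823) + 2199) - 25 = (-185*(-1/1823) + 2199) - 25 = (185/1823 + 2199) - 25 = 4008962/1823 - 25 = 3963387/1823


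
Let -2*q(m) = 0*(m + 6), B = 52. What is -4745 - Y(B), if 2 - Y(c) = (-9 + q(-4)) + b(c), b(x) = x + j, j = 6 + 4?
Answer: -4694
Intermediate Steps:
j = 10
q(m) = 0 (q(m) = -0*(m + 6) = -0*(6 + m) = -½*0 = 0)
b(x) = 10 + x (b(x) = x + 10 = 10 + x)
Y(c) = 1 - c (Y(c) = 2 - ((-9 + 0) + (10 + c)) = 2 - (-9 + (10 + c)) = 2 - (1 + c) = 2 + (-1 - c) = 1 - c)
-4745 - Y(B) = -4745 - (1 - 1*52) = -4745 - (1 - 52) = -4745 - 1*(-51) = -4745 + 51 = -4694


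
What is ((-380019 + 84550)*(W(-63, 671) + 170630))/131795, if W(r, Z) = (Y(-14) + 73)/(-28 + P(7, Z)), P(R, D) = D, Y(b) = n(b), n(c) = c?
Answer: -32417425359881/84744185 ≈ -3.8253e+5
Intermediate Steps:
Y(b) = b
W(r, Z) = 59/(-28 + Z) (W(r, Z) = (-14 + 73)/(-28 + Z) = 59/(-28 + Z))
((-380019 + 84550)*(W(-63, 671) + 170630))/131795 = ((-380019 + 84550)*(59/(-28 + 671) + 170630))/131795 = -295469*(59/643 + 170630)*(1/131795) = -295469*109715149/643*(1/131795) = -32417425359881/643*1/131795 = -32417425359881/84744185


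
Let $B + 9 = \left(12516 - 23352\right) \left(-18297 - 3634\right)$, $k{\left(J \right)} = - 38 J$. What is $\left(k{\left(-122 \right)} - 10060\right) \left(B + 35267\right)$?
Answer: $-1289174009376$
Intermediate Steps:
$B = 237644307$ ($B = -9 + \left(12516 - 23352\right) \left(-18297 - 3634\right) = -9 - -237644316 = -9 + 237644316 = 237644307$)
$\left(k{\left(-122 \right)} - 10060\right) \left(B + 35267\right) = \left(\left(-38\right) \left(-122\right) - 10060\right) \left(237644307 + 35267\right) = \left(4636 - 10060\right) 237679574 = \left(-5424\right) 237679574 = -1289174009376$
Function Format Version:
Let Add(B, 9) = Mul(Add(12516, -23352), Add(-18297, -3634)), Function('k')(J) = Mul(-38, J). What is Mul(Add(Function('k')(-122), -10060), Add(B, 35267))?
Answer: -1289174009376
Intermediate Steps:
B = 237644307 (B = Add(-9, Mul(Add(12516, -23352), Add(-18297, -3634))) = Add(-9, Mul(-10836, -21931)) = Add(-9, 237644316) = 237644307)
Mul(Add(Function('k')(-122), -10060), Add(B, 35267)) = Mul(Add(Mul(-38, -122), -10060), Add(237644307, 35267)) = Mul(Add(4636, -10060), 237679574) = Mul(-5424, 237679574) = -1289174009376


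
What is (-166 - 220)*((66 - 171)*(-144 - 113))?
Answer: -10416210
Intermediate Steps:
(-166 - 220)*((66 - 171)*(-144 - 113)) = -(-40530)*(-257) = -386*26985 = -10416210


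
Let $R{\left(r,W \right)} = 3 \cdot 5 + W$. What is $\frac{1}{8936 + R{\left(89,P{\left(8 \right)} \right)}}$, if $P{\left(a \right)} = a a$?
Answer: $\frac{1}{9015} \approx 0.00011093$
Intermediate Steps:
$P{\left(a \right)} = a^{2}$
$R{\left(r,W \right)} = 15 + W$
$\frac{1}{8936 + R{\left(89,P{\left(8 \right)} \right)}} = \frac{1}{8936 + \left(15 + 8^{2}\right)} = \frac{1}{8936 + \left(15 + 64\right)} = \frac{1}{8936 + 79} = \frac{1}{9015}$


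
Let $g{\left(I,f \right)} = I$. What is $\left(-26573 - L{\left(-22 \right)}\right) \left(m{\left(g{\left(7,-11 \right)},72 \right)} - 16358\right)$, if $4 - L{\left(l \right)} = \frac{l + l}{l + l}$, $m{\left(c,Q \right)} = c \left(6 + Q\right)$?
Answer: $420219712$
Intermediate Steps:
$L{\left(l \right)} = 3$ ($L{\left(l \right)} = 4 - \frac{l + l}{l + l} = 4 - \frac{2 l}{2 l} = 4 - 2 l \frac{1}{2 l} = 4 - 1 = 3$)
$\left(-26573 - L{\left(-22 \right)}\right) \left(m{\left(g{\left(7,-11 \right)},72 \right)} - 16358\right) = \left(-26573 - 3\right) \left(7 \left(6 + 72\right) - 16358\right) = \left(-26573 - 3\right) \left(7 \cdot 78 - 16358\right) = - 26576 \left(546 - 16358\right) = \left(-26576\right) \left(-15812\right) = 420219712$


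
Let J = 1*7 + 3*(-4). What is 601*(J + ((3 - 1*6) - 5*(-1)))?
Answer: -1803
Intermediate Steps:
J = -5 (J = 7 - 12 = -5)
601*(J + ((3 - 1*6) - 5*(-1))) = 601*(-5 + ((3 - 1*6) - 5*(-1))) = 601*(-5 + ((3 - 6) + 5)) = 601*(-5 + (-3 + 5)) = 601*(-5 + 2) = 601*(-3) = -1803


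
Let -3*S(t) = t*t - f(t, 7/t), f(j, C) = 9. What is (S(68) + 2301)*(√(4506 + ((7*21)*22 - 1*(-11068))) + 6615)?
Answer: 5045040 + 4576*√4702/3 ≈ 5.1496e+6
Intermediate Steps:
S(t) = 3 - t²/3 (S(t) = -(t*t - 1*9)/3 = -(t² - 9)/3 = -(-9 + t²)/3 = 3 - t²/3)
(S(68) + 2301)*(√(4506 + ((7*21)*22 - 1*(-11068))) + 6615) = ((3 - ⅓*68²) + 2301)*(√(4506 + ((7*21)*22 - 1*(-11068))) + 6615) = ((3 - ⅓*4624) + 2301)*(√(4506 + (147*22 + 11068)) + 6615) = ((3 - 4624/3) + 2301)*(√(4506 + (3234 + 11068)) + 6615) = (-4615/3 + 2301)*(√(4506 + 14302) + 6615) = 2288*(√18808 + 6615)/3 = 2288*(2*√4702 + 6615)/3 = 2288*(6615 + 2*√4702)/3 = 5045040 + 4576*√4702/3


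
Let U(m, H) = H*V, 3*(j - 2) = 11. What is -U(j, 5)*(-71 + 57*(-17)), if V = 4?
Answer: 20800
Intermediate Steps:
j = 17/3 (j = 2 + (⅓)*11 = 2 + 11/3 = 17/3 ≈ 5.6667)
U(m, H) = 4*H (U(m, H) = H*4 = 4*H)
-U(j, 5)*(-71 + 57*(-17)) = -4*5*(-71 + 57*(-17)) = -20*(-71 - 969) = -20*(-1040) = -1*(-20800) = 20800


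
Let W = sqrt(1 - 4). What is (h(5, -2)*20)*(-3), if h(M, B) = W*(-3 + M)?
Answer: -120*I*sqrt(3) ≈ -207.85*I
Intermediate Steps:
W = I*sqrt(3) (W = sqrt(-3) = I*sqrt(3) ≈ 1.732*I)
h(M, B) = I*sqrt(3)*(-3 + M) (h(M, B) = (I*sqrt(3))*(-3 + M) = I*sqrt(3)*(-3 + M))
(h(5, -2)*20)*(-3) = ((I*sqrt(3)*(-3 + 5))*20)*(-3) = ((I*sqrt(3)*2)*20)*(-3) = ((2*I*sqrt(3))*20)*(-3) = (40*I*sqrt(3))*(-3) = -120*I*sqrt(3)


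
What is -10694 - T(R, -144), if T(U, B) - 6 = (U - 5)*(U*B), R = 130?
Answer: 2329300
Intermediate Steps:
T(U, B) = 6 + B*U*(-5 + U) (T(U, B) = 6 + (U - 5)*(U*B) = 6 + (-5 + U)*(B*U) = 6 + B*U*(-5 + U))
-10694 - T(R, -144) = -10694 - (6 - 144*130² - 5*(-144)*130) = -10694 - (6 - 144*16900 + 93600) = -10694 - (6 - 2433600 + 93600) = -10694 - 1*(-2339994) = -10694 + 2339994 = 2329300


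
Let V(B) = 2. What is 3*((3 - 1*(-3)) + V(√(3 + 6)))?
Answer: 24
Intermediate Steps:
3*((3 - 1*(-3)) + V(√(3 + 6))) = 3*((3 - 1*(-3)) + 2) = 3*((3 + 3) + 2) = 3*(6 + 2) = 3*8 = 24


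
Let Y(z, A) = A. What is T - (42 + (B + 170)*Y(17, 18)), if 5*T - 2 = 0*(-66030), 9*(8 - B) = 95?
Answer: -15278/5 ≈ -3055.6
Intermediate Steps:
B = -23/9 (B = 8 - ⅑*95 = 8 - 95/9 = -23/9 ≈ -2.5556)
T = ⅖ (T = ⅖ + (0*(-66030))/5 = ⅖ + (⅕)*0 = ⅖ + 0 = ⅖ ≈ 0.40000)
T - (42 + (B + 170)*Y(17, 18)) = ⅖ - (42 + (-23/9 + 170)*18) = ⅖ - (42 + (1507/9)*18) = ⅖ - (42 + 3014) = ⅖ - 1*3056 = ⅖ - 3056 = -15278/5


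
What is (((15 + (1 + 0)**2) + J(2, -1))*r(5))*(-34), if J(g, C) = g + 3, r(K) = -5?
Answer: 3570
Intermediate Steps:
J(g, C) = 3 + g
(((15 + (1 + 0)**2) + J(2, -1))*r(5))*(-34) = (((15 + (1 + 0)**2) + (3 + 2))*(-5))*(-34) = (((15 + 1**2) + 5)*(-5))*(-34) = (((15 + 1) + 5)*(-5))*(-34) = ((16 + 5)*(-5))*(-34) = (21*(-5))*(-34) = -105*(-34) = 3570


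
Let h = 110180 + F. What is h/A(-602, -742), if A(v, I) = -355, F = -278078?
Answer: 167898/355 ≈ 472.95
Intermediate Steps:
h = -167898 (h = 110180 - 278078 = -167898)
h/A(-602, -742) = -167898/(-355) = -167898*(-1/355) = 167898/355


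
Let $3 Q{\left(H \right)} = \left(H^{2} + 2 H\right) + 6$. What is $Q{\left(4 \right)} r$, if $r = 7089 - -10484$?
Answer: $175730$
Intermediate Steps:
$Q{\left(H \right)} = 2 + \frac{H^{2}}{3} + \frac{2 H}{3}$ ($Q{\left(H \right)} = \frac{\left(H^{2} + 2 H\right) + 6}{3} = \frac{6 + H^{2} + 2 H}{3} = 2 + \frac{H^{2}}{3} + \frac{2 H}{3}$)
$r = 17573$ ($r = 7089 + 10484 = 17573$)
$Q{\left(4 \right)} r = \left(2 + \frac{4^{2}}{3} + \frac{2}{3} \cdot 4\right) 17573 = \left(2 + \frac{1}{3} \cdot 16 + \frac{8}{3}\right) 17573 = \left(2 + \frac{16}{3} + \frac{8}{3}\right) 17573 = 10 \cdot 17573 = 175730$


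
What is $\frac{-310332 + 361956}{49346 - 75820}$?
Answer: $- \frac{25812}{13237} \approx -1.95$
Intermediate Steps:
$\frac{-310332 + 361956}{49346 - 75820} = \frac{51624}{-26474} = 51624 \left(- \frac{1}{26474}\right) = - \frac{25812}{13237}$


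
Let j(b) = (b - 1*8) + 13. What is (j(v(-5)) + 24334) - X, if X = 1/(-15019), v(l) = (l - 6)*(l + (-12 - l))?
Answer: 367529950/15019 ≈ 24471.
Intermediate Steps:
v(l) = 72 - 12*l (v(l) = (-6 + l)*(-12) = 72 - 12*l)
j(b) = 5 + b (j(b) = (b - 8) + 13 = (-8 + b) + 13 = 5 + b)
X = -1/15019 ≈ -6.6582e-5
(j(v(-5)) + 24334) - X = ((5 + (72 - 12*(-5))) + 24334) - 1*(-1/15019) = ((5 + (72 + 60)) + 24334) + 1/15019 = ((5 + 132) + 24334) + 1/15019 = (137 + 24334) + 1/15019 = 24471 + 1/15019 = 367529950/15019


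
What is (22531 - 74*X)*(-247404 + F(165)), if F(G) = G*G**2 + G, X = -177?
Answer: 151241043294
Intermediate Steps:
F(G) = G + G**3 (F(G) = G**3 + G = G + G**3)
(22531 - 74*X)*(-247404 + F(165)) = (22531 - 74*(-177))*(-247404 + (165 + 165**3)) = (22531 + 13098)*(-247404 + (165 + 4492125)) = 35629*(-247404 + 4492290) = 35629*4244886 = 151241043294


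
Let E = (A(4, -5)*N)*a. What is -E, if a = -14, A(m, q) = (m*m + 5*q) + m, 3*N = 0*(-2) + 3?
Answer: -70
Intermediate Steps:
N = 1 (N = (0*(-2) + 3)/3 = (0 + 3)/3 = (1/3)*3 = 1)
A(m, q) = m + m**2 + 5*q (A(m, q) = (m**2 + 5*q) + m = m + m**2 + 5*q)
E = 70 (E = ((4 + 4**2 + 5*(-5))*1)*(-14) = ((4 + 16 - 25)*1)*(-14) = -5*1*(-14) = -5*(-14) = 70)
-E = -1*70 = -70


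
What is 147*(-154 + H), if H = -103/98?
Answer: -45585/2 ≈ -22793.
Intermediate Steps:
H = -103/98 (H = -103*1/98 = -103/98 ≈ -1.0510)
147*(-154 + H) = 147*(-154 - 103/98) = 147*(-15195/98) = -45585/2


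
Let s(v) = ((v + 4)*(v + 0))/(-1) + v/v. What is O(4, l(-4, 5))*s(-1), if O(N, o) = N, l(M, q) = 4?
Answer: 16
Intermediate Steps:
s(v) = 1 - v*(4 + v) (s(v) = ((4 + v)*v)*(-1) + 1 = (v*(4 + v))*(-1) + 1 = -v*(4 + v) + 1 = 1 - v*(4 + v))
O(4, l(-4, 5))*s(-1) = 4*(1 - 1*(-1)**2 - 4*(-1)) = 4*(1 - 1*1 + 4) = 4*(1 - 1 + 4) = 4*4 = 16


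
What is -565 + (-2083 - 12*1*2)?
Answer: -2672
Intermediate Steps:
-565 + (-2083 - 12*1*2) = -565 + (-2083 - 12*2) = -565 + (-2083 - 1*24) = -565 + (-2083 - 24) = -565 - 2107 = -2672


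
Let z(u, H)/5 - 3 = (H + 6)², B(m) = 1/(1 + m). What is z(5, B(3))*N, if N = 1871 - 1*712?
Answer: 3900035/16 ≈ 2.4375e+5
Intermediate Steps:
N = 1159 (N = 1871 - 712 = 1159)
z(u, H) = 15 + 5*(6 + H)² (z(u, H) = 15 + 5*(H + 6)² = 15 + 5*(6 + H)²)
z(5, B(3))*N = (15 + 5*(6 + 1/(1 + 3))²)*1159 = (15 + 5*(6 + 1/4)²)*1159 = (15 + 5*(6 + ¼)²)*1159 = (15 + 5*(25/4)²)*1159 = (15 + 5*(625/16))*1159 = (15 + 3125/16)*1159 = (3365/16)*1159 = 3900035/16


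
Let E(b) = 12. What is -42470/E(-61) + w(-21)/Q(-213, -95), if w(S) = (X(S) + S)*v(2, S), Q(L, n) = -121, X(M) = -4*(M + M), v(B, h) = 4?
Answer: -2572963/726 ≈ -3544.0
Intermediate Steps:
X(M) = -8*M
w(S) = -28*S (w(S) = (-8*S + S)*4 = -7*S*4 = -28*S)
-42470/E(-61) + w(-21)/Q(-213, -95) = -42470/12 - 28*(-21)/(-121) = -42470*1/12 + 588*(-1/121) = -21235/6 - 588/121 = -2572963/726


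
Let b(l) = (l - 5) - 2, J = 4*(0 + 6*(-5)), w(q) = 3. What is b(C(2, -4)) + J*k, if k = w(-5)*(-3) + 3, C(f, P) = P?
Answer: 709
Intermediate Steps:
J = -120 (J = 4*(0 - 30) = 4*(-30) = -120)
k = -6 (k = 3*(-3) + 3 = -9 + 3 = -6)
b(l) = -7 + l (b(l) = (-5 + l) - 2 = -7 + l)
b(C(2, -4)) + J*k = (-7 - 4) - 120*(-6) = -11 + 720 = 709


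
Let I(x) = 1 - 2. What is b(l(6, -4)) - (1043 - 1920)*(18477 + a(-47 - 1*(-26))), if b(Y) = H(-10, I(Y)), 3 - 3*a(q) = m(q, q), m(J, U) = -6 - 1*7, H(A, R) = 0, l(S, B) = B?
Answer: 48627019/3 ≈ 1.6209e+7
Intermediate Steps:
I(x) = -1
m(J, U) = -13 (m(J, U) = -6 - 7 = -13)
a(q) = 16/3 (a(q) = 1 - ⅓*(-13) = 1 + 13/3 = 16/3)
b(Y) = 0
b(l(6, -4)) - (1043 - 1920)*(18477 + a(-47 - 1*(-26))) = 0 - (1043 - 1920)*(18477 + 16/3) = 0 - (-877)*55447/3 = 0 - 1*(-48627019/3) = 0 + 48627019/3 = 48627019/3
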